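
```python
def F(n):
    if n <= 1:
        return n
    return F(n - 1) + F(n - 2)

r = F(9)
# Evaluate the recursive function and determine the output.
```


F(9)
= F(8) + F(7)
= (F(7) + F(6)) + F(7)
Computing bottom-up: F(0)=0, F(1)=1, F(2)=1, F(3)=2, F(4)=3, F(5)=5, F(6)=8, F(7)=13, F(8)=21, F(9)=34
= 34


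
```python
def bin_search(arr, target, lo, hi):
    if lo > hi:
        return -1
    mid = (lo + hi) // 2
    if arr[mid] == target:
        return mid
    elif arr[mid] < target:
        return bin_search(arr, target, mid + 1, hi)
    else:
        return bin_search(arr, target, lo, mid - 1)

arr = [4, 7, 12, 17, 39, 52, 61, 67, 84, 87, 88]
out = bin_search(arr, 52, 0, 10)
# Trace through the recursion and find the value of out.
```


bin_search(arr, 52, 0, 10)
lo=0, hi=10, mid=5, arr[mid]=52
arr[5] == 52, found at index 5
= 5


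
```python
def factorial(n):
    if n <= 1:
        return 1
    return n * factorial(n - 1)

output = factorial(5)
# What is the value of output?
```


factorial(5)
= 5 * factorial(4)
= 5 * 4 * factorial(3)
= 5 * 4 * 3 * factorial(2)
= 5 * 4 * 3 * 2 * factorial(1)
= 5 * 4 * 3 * 2 * 1
= 120


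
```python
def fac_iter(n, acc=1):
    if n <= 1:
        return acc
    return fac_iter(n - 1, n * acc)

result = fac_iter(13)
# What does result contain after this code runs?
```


fac_iter(13, 1)
= fac_iter(12, 13 * 1) = fac_iter(12, 13)
= fac_iter(11, 12 * 13) = fac_iter(11, 156)
= fac_iter(10, 11 * 156) = fac_iter(10, 1716)
= fac_iter(9, 10 * 1716) = fac_iter(9, 17160)
= fac_iter(8, 9 * 17160) = fac_iter(8, 154440)
= fac_iter(7, 8 * 154440) = fac_iter(7, 1235520)
= fac_iter(6, 7 * 1235520) = fac_iter(6, 8648640)
= fac_iter(5, 6 * 8648640) = fac_iter(5, 51891840)
= fac_iter(4, 5 * 51891840) = fac_iter(4, 259459200)
= fac_iter(3, 4 * 259459200) = fac_iter(3, 1037836800)
= fac_iter(2, 3 * 1037836800) = fac_iter(2, 3113510400)
= fac_iter(1, 2 * 3113510400) = fac_iter(1, 6227020800)
n <= 1, return acc = 6227020800


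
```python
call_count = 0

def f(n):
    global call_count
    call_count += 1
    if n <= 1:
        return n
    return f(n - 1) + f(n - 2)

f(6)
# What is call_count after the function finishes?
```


f(6) calls f(5) and f(4); each non-base call branches into two more.
Let C(k) = total number of calls made by f(k), including the call to f(k) itself.
Base cases: C(0) = 1, C(1) = 1
Recurrence: C(k) = 1 + C(k-1) + C(k-2)
  C(2) = 1 + C(1) + C(0) = 1 + 1 + 1 = 3
  C(3) = 1 + C(2) + C(1) = 1 + 3 + 1 = 5
  C(4) = 1 + C(3) + C(2) = 1 + 5 + 3 = 9
  C(5) = 1 + C(4) + C(3) = 1 + 9 + 5 = 15
  C(6) = 1 + C(5) + C(4) = 1 + 15 + 9 = 25
Total calls = C(6) = 25


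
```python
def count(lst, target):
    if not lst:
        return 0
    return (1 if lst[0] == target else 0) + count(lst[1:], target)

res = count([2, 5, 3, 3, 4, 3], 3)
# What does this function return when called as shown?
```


count([2, 5, 3, 3, 4, 3], 3)
lst[0]=2 != 3: 0 + count([5, 3, 3, 4, 3], 3)
lst[0]=5 != 3: 0 + count([3, 3, 4, 3], 3)
lst[0]=3 == 3: 1 + count([3, 4, 3], 3)
lst[0]=3 == 3: 1 + count([4, 3], 3)
lst[0]=4 != 3: 0 + count([3], 3)
lst[0]=3 == 3: 1 + count([], 3)
= 3


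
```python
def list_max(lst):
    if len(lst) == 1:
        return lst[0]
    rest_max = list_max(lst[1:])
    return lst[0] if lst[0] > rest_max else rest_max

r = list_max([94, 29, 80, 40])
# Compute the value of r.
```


list_max([94, 29, 80, 40])
= compare 94 with list_max([29, 80, 40])
= compare 29 with list_max([80, 40])
= compare 80 with list_max([40])
Base: list_max([40]) = 40
compare 80 with 40: max = 80
compare 29 with 80: max = 80
compare 94 with 80: max = 94
= 94


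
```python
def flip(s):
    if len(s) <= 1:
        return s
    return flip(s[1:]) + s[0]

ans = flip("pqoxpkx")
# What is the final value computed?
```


flip("pqoxpkx")
= flip("qoxpkx") + "p"
= flip("oxpkx") + "q" + "p"
= flip("xpkx") + "o" + "q" + "p"
= flip("pkx") + "x" + "o" + "q" + "p"
= flip("kx") + "p" + "x" + "o" + "q" + "p"
= flip("x") + "k" + "p" + "x" + "o" + "q" + "p"
= "x" + "k" + "p" + "x" + "o" + "q" + "p"
= "xkpxoqp"


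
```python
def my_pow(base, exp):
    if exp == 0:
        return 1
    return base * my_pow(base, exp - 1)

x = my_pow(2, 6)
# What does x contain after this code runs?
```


my_pow(2, 6)
= 2 * my_pow(2, 5)
= 2 * 2 * my_pow(2, 4)
= 2 * 2 * 2 * my_pow(2, 3)
= 2 * 2 * 2 * 2 * my_pow(2, 2)
= 2 * 2 * 2 * 2 * 2 * my_pow(2, 1)
= 2 * 2 * 2 * 2 * 2 * 2 * my_pow(2, 0)
= 2 * 2 * 2 * 2 * 2 * 2 * 1
= 64


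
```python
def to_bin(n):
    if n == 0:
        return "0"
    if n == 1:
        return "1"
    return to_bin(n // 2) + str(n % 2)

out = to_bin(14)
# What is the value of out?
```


to_bin(14)
= to_bin(7) + "0"
= to_bin(3) + "1" + "0"
= to_bin(1) + "1" + "1" + "0"
= "1" + "1" + "1" + "0"
= "1110"


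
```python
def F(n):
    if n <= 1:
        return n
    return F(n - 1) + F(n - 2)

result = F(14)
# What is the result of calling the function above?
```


F(14)
= F(13) + F(12)
= (F(12) + F(11)) + F(12)
Computing bottom-up: F(0)=0, F(1)=1, F(2)=1, F(3)=2, F(4)=3, F(5)=5, F(6)=8, F(7)=13, F(8)=21, F(9)=34, F(10)=55, F(11)=89, F(12)=144, F(13)=233, F(14)=377
= 377


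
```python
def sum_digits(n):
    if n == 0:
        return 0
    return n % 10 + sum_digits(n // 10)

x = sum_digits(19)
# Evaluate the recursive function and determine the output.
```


sum_digits(19)
= 9 + sum_digits(1)
= 9 + 1 + sum_digits(0)
= 9 + 1 + 0
= 10


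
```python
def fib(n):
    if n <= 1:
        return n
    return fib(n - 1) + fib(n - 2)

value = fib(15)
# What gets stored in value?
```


fib(15)
= fib(14) + fib(13)
= (fib(13) + fib(12)) + fib(13)
Computing bottom-up: fib(0)=0, fib(1)=1, fib(2)=1, fib(3)=2, fib(4)=3, fib(5)=5, fib(6)=8, fib(7)=13, fib(8)=21, fib(9)=34, fib(10)=55, fib(11)=89, fib(12)=144, fib(13)=233, fib(14)=377, fib(15)=610
= 610


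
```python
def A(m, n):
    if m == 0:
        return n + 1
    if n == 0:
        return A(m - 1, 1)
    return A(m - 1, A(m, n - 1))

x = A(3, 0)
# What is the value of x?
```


A(3, 0)
n == 0: return A(2, 1)
= A(2, 1) = 5
= 5


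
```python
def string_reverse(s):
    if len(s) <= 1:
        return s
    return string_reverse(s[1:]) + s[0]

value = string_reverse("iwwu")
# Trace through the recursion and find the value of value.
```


string_reverse("iwwu")
= string_reverse("wwu") + "i"
= string_reverse("wu") + "w" + "i"
= string_reverse("u") + "w" + "w" + "i"
= "u" + "w" + "w" + "i"
= "uwwi"


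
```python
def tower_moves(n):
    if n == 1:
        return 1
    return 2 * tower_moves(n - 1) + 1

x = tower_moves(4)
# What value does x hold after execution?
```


tower_moves(4)
= 2 * tower_moves(3) + 1
= 2 * (2 * tower_moves(2) + 1) + 1
= 2 * (2 * (2 * tower_moves(1) + 1) + 1) + 1
Now compute bottom-up:
tower_moves(1) = 1
tower_moves(2) = 2 * 1 + 1 = 3
tower_moves(3) = 2 * 3 + 1 = 7
tower_moves(4) = 2 * 7 + 1 = 15
= 15


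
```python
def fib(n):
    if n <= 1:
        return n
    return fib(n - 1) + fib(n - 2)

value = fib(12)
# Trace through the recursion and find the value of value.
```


fib(12)
= fib(11) + fib(10)
= (fib(10) + fib(9)) + fib(10)
Computing bottom-up: fib(0)=0, fib(1)=1, fib(2)=1, fib(3)=2, fib(4)=3, fib(5)=5, fib(6)=8, fib(7)=13, fib(8)=21, fib(9)=34, fib(10)=55, fib(11)=89, fib(12)=144
= 144


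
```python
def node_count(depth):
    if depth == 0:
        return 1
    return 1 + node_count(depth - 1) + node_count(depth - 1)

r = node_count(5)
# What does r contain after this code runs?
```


node_count(5)
= 1 + node_count(4) + node_count(4)
= 1 + 2 * node_count(4)
node_count(k) = 2^(k+1) - 1
node_count(0) = 1
node_count(1) = 3
node_count(2) = 7
node_count(3) = 15
node_count(4) = 31
node_count(5) = 2^6 - 1 = 63


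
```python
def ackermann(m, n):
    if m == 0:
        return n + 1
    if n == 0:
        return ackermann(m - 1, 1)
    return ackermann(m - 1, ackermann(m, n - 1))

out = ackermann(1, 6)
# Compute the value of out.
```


ackermann(1, 6)
= ackermann(0, ackermann(1, 5))
First compute ackermann(1, 5) = 7
= ackermann(0, 7)
= 8


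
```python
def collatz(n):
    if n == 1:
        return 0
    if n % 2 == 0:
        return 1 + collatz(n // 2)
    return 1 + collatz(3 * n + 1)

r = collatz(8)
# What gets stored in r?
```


collatz(8)
8 is even -> collatz(4)
4 is even -> collatz(2)
2 is even -> collatz(1)
Reached 1 after 3 steps
= 3


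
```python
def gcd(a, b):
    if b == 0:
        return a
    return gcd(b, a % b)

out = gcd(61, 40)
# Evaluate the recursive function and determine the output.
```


gcd(61, 40)
= gcd(40, 61 % 40) = gcd(40, 21)
= gcd(21, 40 % 21) = gcd(21, 19)
= gcd(19, 21 % 19) = gcd(19, 2)
= gcd(2, 19 % 2) = gcd(2, 1)
= gcd(1, 2 % 1) = gcd(1, 0)
b == 0, return a = 1


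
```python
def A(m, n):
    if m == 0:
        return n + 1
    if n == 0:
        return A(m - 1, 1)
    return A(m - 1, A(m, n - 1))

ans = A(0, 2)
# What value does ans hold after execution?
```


A(0, 2)
m == 0: return 2 + 1 = 3
= 3


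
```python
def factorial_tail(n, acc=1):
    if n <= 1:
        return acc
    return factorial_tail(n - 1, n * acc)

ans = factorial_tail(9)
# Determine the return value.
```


factorial_tail(9, 1)
= factorial_tail(8, 9 * 1) = factorial_tail(8, 9)
= factorial_tail(7, 8 * 9) = factorial_tail(7, 72)
= factorial_tail(6, 7 * 72) = factorial_tail(6, 504)
= factorial_tail(5, 6 * 504) = factorial_tail(5, 3024)
= factorial_tail(4, 5 * 3024) = factorial_tail(4, 15120)
= factorial_tail(3, 4 * 15120) = factorial_tail(3, 60480)
= factorial_tail(2, 3 * 60480) = factorial_tail(2, 181440)
= factorial_tail(1, 2 * 181440) = factorial_tail(1, 362880)
n <= 1, return acc = 362880


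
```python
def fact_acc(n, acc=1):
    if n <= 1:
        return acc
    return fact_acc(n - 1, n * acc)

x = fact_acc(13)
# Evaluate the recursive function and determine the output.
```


fact_acc(13, 1)
= fact_acc(12, 13 * 1) = fact_acc(12, 13)
= fact_acc(11, 12 * 13) = fact_acc(11, 156)
= fact_acc(10, 11 * 156) = fact_acc(10, 1716)
= fact_acc(9, 10 * 1716) = fact_acc(9, 17160)
= fact_acc(8, 9 * 17160) = fact_acc(8, 154440)
= fact_acc(7, 8 * 154440) = fact_acc(7, 1235520)
= fact_acc(6, 7 * 1235520) = fact_acc(6, 8648640)
= fact_acc(5, 6 * 8648640) = fact_acc(5, 51891840)
= fact_acc(4, 5 * 51891840) = fact_acc(4, 259459200)
= fact_acc(3, 4 * 259459200) = fact_acc(3, 1037836800)
= fact_acc(2, 3 * 1037836800) = fact_acc(2, 3113510400)
= fact_acc(1, 2 * 3113510400) = fact_acc(1, 6227020800)
n <= 1, return acc = 6227020800


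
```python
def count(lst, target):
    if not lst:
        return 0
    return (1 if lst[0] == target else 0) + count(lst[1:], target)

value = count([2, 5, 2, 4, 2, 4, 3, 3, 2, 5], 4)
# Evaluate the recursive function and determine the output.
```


count([2, 5, 2, 4, 2, 4, 3, 3, 2, 5], 4)
lst[0]=2 != 4: 0 + count([5, 2, 4, 2, 4, 3, 3, 2, 5], 4)
lst[0]=5 != 4: 0 + count([2, 4, 2, 4, 3, 3, 2, 5], 4)
lst[0]=2 != 4: 0 + count([4, 2, 4, 3, 3, 2, 5], 4)
lst[0]=4 == 4: 1 + count([2, 4, 3, 3, 2, 5], 4)
lst[0]=2 != 4: 0 + count([4, 3, 3, 2, 5], 4)
lst[0]=4 == 4: 1 + count([3, 3, 2, 5], 4)
lst[0]=3 != 4: 0 + count([3, 2, 5], 4)
lst[0]=3 != 4: 0 + count([2, 5], 4)
lst[0]=2 != 4: 0 + count([5], 4)
lst[0]=5 != 4: 0 + count([], 4)
= 2


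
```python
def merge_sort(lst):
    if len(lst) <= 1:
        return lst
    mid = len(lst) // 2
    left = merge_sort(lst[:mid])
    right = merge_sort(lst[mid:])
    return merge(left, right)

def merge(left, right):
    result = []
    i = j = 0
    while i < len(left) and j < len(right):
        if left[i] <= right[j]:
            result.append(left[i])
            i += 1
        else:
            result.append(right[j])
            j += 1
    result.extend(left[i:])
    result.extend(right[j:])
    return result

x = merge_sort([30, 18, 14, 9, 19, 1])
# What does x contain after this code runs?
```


merge_sort([30, 18, 14, 9, 19, 1])
Split into [30, 18, 14] and [9, 19, 1]
Left sorted: [14, 18, 30]
Right sorted: [1, 9, 19]
Merge [14, 18, 30] and [1, 9, 19]
= [1, 9, 14, 18, 19, 30]


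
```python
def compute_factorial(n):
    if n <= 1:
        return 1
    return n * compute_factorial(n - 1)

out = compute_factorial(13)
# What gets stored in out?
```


compute_factorial(13)
= 13 * compute_factorial(12)
= 13 * 12 * compute_factorial(11)
= 13 * 12 * 11 * compute_factorial(10)
= 13 * 12 * 11 * 10 * compute_factorial(9)
= 13 * 12 * 11 * 10 * 9 * compute_factorial(8)
= 13 * 12 * 11 * 10 * 9 * 8 * compute_factorial(7)
= 13 * 12 * 11 * 10 * 9 * 8 * 7 * compute_factorial(6)
= 13 * 12 * 11 * 10 * 9 * 8 * 7 * 6 * compute_factorial(5)
= 13 * 12 * 11 * 10 * 9 * 8 * 7 * 6 * 5 * compute_factorial(4)
= 13 * 12 * 11 * 10 * 9 * 8 * 7 * 6 * 5 * 4 * compute_factorial(3)
= 13 * 12 * 11 * 10 * 9 * 8 * 7 * 6 * 5 * 4 * 3 * compute_factorial(2)
= 13 * 12 * 11 * 10 * 9 * 8 * 7 * 6 * 5 * 4 * 3 * 2 * compute_factorial(1)
= 13 * 12 * 11 * 10 * 9 * 8 * 7 * 6 * 5 * 4 * 3 * 2 * 1
= 6227020800


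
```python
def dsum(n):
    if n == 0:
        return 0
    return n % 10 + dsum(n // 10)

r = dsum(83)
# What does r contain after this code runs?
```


dsum(83)
= 3 + dsum(8)
= 3 + 8 + dsum(0)
= 3 + 8 + 0
= 11


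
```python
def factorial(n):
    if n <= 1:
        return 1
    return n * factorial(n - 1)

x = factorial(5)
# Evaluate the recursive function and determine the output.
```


factorial(5)
= 5 * factorial(4)
= 5 * 4 * factorial(3)
= 5 * 4 * 3 * factorial(2)
= 5 * 4 * 3 * 2 * factorial(1)
= 5 * 4 * 3 * 2 * 1
= 120


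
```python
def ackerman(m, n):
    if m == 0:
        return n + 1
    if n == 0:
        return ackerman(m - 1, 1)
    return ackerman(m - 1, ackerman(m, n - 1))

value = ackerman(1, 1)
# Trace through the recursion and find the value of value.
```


ackerman(1, 1)
= ackerman(0, ackerman(1, 0))
First compute ackerman(1, 0) = 2
= ackerman(0, 2)
= 3


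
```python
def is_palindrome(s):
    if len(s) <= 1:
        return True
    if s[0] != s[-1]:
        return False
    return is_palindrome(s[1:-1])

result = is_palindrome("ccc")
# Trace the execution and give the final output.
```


is_palindrome("ccc")
"ccc": s[0]='c' == s[-1]='c' -> is_palindrome("c")
"c": len <= 1 -> True
= True


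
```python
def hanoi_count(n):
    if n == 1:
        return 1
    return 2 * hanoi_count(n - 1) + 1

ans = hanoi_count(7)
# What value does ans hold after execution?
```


hanoi_count(7)
= 2 * hanoi_count(6) + 1
= 2 * (2 * hanoi_count(5) + 1) + 1
= 2 * (2 * (2 * hanoi_count(4) + 1) + 1) + 1
= 2 * (2 * (2 * (2 * hanoi_count(3) + 1) + 1) + 1) + 1
= 2 * (2 * (2 * (2 * (2 * hanoi_count(2) + 1) + 1) + 1) + 1) + 1
= 2 * (2 * (2 * (2 * (2 * (2 * hanoi_count(1) + 1) + 1) + 1) + 1) + 1) + 1
Now compute bottom-up:
hanoi_count(1) = 1
hanoi_count(2) = 2 * 1 + 1 = 3
hanoi_count(3) = 2 * 3 + 1 = 7
hanoi_count(4) = 2 * 7 + 1 = 15
hanoi_count(5) = 2 * 15 + 1 = 31
hanoi_count(6) = 2 * 31 + 1 = 63
hanoi_count(7) = 2 * 63 + 1 = 127
= 127


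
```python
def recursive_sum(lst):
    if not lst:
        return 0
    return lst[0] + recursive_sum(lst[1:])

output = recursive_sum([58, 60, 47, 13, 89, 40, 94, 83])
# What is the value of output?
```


recursive_sum([58, 60, 47, 13, 89, 40, 94, 83])
= 58 + recursive_sum([60, 47, 13, 89, 40, 94, 83])
= 58 + 60 + recursive_sum([47, 13, 89, 40, 94, 83])
= 58 + 60 + 47 + recursive_sum([13, 89, 40, 94, 83])
= 58 + 60 + 47 + 13 + recursive_sum([89, 40, 94, 83])
= 58 + 60 + 47 + 13 + 89 + recursive_sum([40, 94, 83])
= 58 + 60 + 47 + 13 + 89 + 40 + recursive_sum([94, 83])
= 58 + 60 + 47 + 13 + 89 + 40 + 94 + recursive_sum([83])
= 58 + 60 + 47 + 13 + 89 + 40 + 94 + 83 + recursive_sum([])
= 58 + 60 + 47 + 13 + 89 + 40 + 94 + 83 + 0
= 484


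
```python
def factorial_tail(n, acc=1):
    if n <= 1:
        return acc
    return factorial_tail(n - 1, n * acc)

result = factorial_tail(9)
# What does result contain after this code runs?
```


factorial_tail(9, 1)
= factorial_tail(8, 9 * 1) = factorial_tail(8, 9)
= factorial_tail(7, 8 * 9) = factorial_tail(7, 72)
= factorial_tail(6, 7 * 72) = factorial_tail(6, 504)
= factorial_tail(5, 6 * 504) = factorial_tail(5, 3024)
= factorial_tail(4, 5 * 3024) = factorial_tail(4, 15120)
= factorial_tail(3, 4 * 15120) = factorial_tail(3, 60480)
= factorial_tail(2, 3 * 60480) = factorial_tail(2, 181440)
= factorial_tail(1, 2 * 181440) = factorial_tail(1, 362880)
n <= 1, return acc = 362880


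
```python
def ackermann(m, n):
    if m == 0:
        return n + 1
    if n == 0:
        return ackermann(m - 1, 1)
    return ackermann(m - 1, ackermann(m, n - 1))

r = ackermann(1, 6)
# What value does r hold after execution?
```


ackermann(1, 6)
= ackermann(0, ackermann(1, 5))
First compute ackermann(1, 5) = 7
= ackermann(0, 7)
= 8


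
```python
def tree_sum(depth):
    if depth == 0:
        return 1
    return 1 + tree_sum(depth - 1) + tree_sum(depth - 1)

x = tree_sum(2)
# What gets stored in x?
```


tree_sum(2)
= 1 + tree_sum(1) + tree_sum(1)
= 1 + 2 * tree_sum(1)
tree_sum(k) = 2^(k+1) - 1
tree_sum(0) = 1
tree_sum(1) = 3
tree_sum(2) = 7
tree_sum(2) = 2^3 - 1 = 7


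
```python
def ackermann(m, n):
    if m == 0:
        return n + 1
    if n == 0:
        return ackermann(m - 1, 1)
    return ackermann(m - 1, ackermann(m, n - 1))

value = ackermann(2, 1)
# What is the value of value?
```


ackermann(2, 1)
= ackermann(1, ackermann(2, 0))
First compute ackermann(2, 0) = 3
= ackermann(1, 3)
= 5


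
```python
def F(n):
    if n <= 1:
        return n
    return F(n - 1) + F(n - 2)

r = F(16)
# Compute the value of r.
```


F(16)
= F(15) + F(14)
= (F(14) + F(13)) + F(14)
Computing bottom-up: F(0)=0, F(1)=1, F(2)=1, F(3)=2, F(4)=3, F(5)=5, F(6)=8, F(7)=13, F(8)=21, F(9)=34, F(10)=55, F(11)=89, F(12)=144, F(13)=233, F(14)=377, F(15)=610, F(16)=987
= 987


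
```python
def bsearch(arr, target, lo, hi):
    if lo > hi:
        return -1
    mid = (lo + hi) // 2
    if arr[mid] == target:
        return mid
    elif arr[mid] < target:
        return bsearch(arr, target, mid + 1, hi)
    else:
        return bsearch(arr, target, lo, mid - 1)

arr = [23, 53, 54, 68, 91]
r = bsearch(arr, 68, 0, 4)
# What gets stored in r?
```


bsearch(arr, 68, 0, 4)
lo=0, hi=4, mid=2, arr[mid]=54
54 < 68, search right half
lo=3, hi=4, mid=3, arr[mid]=68
arr[3] == 68, found at index 3
= 3


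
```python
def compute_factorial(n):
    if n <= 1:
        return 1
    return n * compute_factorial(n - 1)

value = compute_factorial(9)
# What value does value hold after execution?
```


compute_factorial(9)
= 9 * compute_factorial(8)
= 9 * 8 * compute_factorial(7)
= 9 * 8 * 7 * compute_factorial(6)
= 9 * 8 * 7 * 6 * compute_factorial(5)
= 9 * 8 * 7 * 6 * 5 * compute_factorial(4)
= 9 * 8 * 7 * 6 * 5 * 4 * compute_factorial(3)
= 9 * 8 * 7 * 6 * 5 * 4 * 3 * compute_factorial(2)
= 9 * 8 * 7 * 6 * 5 * 4 * 3 * 2 * compute_factorial(1)
= 9 * 8 * 7 * 6 * 5 * 4 * 3 * 2 * 1
= 362880


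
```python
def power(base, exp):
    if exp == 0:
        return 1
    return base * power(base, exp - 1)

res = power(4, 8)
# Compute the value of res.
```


power(4, 8)
= 4 * power(4, 7)
= 4 * 4 * power(4, 6)
= 4 * 4 * 4 * power(4, 5)
= 4 * 4 * 4 * 4 * power(4, 4)
= 4 * 4 * 4 * 4 * 4 * power(4, 3)
= 4 * 4 * 4 * 4 * 4 * 4 * power(4, 2)
= 4 * 4 * 4 * 4 * 4 * 4 * 4 * power(4, 1)
= 4 * 4 * 4 * 4 * 4 * 4 * 4 * 4 * power(4, 0)
= 4 * 4 * 4 * 4 * 4 * 4 * 4 * 4 * 1
= 65536


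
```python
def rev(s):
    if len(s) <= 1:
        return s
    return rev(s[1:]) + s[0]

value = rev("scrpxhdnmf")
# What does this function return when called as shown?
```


rev("scrpxhdnmf")
= rev("crpxhdnmf") + "s"
= rev("rpxhdnmf") + "c" + "s"
= rev("pxhdnmf") + "r" + "c" + "s"
= rev("xhdnmf") + "p" + "r" + "c" + "s"
= rev("hdnmf") + "x" + "p" + "r" + "c" + "s"
= rev("dnmf") + "h" + "x" + "p" + "r" + "c" + "s"
= rev("nmf") + "d" + "h" + "x" + "p" + "r" + "c" + "s"
= rev("mf") + "n" + "d" + "h" + "x" + "p" + "r" + "c" + "s"
= rev("f") + "m" + "n" + "d" + "h" + "x" + "p" + "r" + "c" + "s"
= "f" + "m" + "n" + "d" + "h" + "x" + "p" + "r" + "c" + "s"
= "fmndhxprcs"


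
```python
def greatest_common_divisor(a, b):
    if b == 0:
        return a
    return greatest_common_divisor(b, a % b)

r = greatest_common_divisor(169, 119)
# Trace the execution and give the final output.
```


greatest_common_divisor(169, 119)
= greatest_common_divisor(119, 169 % 119) = greatest_common_divisor(119, 50)
= greatest_common_divisor(50, 119 % 50) = greatest_common_divisor(50, 19)
= greatest_common_divisor(19, 50 % 19) = greatest_common_divisor(19, 12)
= greatest_common_divisor(12, 19 % 12) = greatest_common_divisor(12, 7)
= greatest_common_divisor(7, 12 % 7) = greatest_common_divisor(7, 5)
= greatest_common_divisor(5, 7 % 5) = greatest_common_divisor(5, 2)
= greatest_common_divisor(2, 5 % 2) = greatest_common_divisor(2, 1)
= greatest_common_divisor(1, 2 % 1) = greatest_common_divisor(1, 0)
b == 0, return a = 1


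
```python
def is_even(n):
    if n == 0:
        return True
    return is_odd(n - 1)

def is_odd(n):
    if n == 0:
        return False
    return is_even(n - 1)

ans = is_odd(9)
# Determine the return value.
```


is_odd(9)
= is_even(8)
= is_odd(7)
= is_even(6)
= is_odd(5)
= is_even(4)
= is_odd(3)
= is_even(2)
= is_odd(1)
= is_even(0)
n == 0: return True
= True


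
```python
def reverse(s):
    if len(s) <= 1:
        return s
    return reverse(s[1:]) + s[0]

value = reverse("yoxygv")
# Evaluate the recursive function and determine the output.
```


reverse("yoxygv")
= reverse("oxygv") + "y"
= reverse("xygv") + "o" + "y"
= reverse("ygv") + "x" + "o" + "y"
= reverse("gv") + "y" + "x" + "o" + "y"
= reverse("v") + "g" + "y" + "x" + "o" + "y"
= "v" + "g" + "y" + "x" + "o" + "y"
= "vgyxoy"


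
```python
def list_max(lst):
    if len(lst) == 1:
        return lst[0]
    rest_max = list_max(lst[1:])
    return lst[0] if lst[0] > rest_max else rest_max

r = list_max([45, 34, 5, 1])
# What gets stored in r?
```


list_max([45, 34, 5, 1])
= compare 45 with list_max([34, 5, 1])
= compare 34 with list_max([5, 1])
= compare 5 with list_max([1])
Base: list_max([1]) = 1
compare 5 with 1: max = 5
compare 34 with 5: max = 34
compare 45 with 34: max = 45
= 45


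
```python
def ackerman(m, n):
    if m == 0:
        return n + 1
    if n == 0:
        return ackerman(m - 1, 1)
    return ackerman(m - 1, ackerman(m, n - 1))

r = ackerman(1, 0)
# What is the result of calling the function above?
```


ackerman(1, 0)
n == 0: return ackerman(0, 1)
= ackerman(0, 1) = 2
= 2


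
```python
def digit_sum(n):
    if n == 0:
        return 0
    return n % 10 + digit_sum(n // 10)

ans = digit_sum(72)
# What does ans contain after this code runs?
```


digit_sum(72)
= 2 + digit_sum(7)
= 2 + 7 + digit_sum(0)
= 2 + 7 + 0
= 9


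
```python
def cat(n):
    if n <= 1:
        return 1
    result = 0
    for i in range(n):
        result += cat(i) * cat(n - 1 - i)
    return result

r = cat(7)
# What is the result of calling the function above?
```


cat(7)
= sum of cat(i) * cat(7-1-i) for i in 0..6
First compute sub-values bottom-up:
  cat(0) = 1, cat(1) = 1
  cat(2) = 1*1 + 1*1 = 2
  cat(3) = 1*2 + 1*1 + 2*1 = 5
  cat(4) = 1*5 + 1*2 + 2*1 + 5*1 = 14
  cat(5) = 1*14 + 1*5 + 2*2 + 5*1 + 14*1 = 42
  cat(6) = 1*42 + 1*14 + 2*5 + 5*2 + 14*1 + 42*1 = 132
Now cat(7):
  cat(0)*cat(6) = 1*132 = 132
  cat(1)*cat(5) = 1*42 = 42
  cat(2)*cat(4) = 2*14 = 28
  cat(3)*cat(3) = 5*5 = 25
  cat(4)*cat(2) = 14*2 = 28
  cat(5)*cat(1) = 42*1 = 42
  cat(6)*cat(0) = 132*1 = 132
= 132 + 42 + 28 + 25 + 28 + 42 + 132
= 429


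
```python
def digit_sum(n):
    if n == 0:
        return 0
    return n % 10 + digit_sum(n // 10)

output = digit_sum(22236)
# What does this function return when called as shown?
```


digit_sum(22236)
= 6 + digit_sum(2223)
= 6 + 3 + digit_sum(222)
= 6 + 3 + 2 + digit_sum(22)
= 6 + 3 + 2 + 2 + digit_sum(2)
= 6 + 3 + 2 + 2 + 2 + digit_sum(0)
= 6 + 3 + 2 + 2 + 2 + 0
= 15


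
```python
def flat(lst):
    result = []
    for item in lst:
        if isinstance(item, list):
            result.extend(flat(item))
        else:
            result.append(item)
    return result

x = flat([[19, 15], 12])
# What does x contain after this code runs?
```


flat([[19, 15], 12])
Processing each element:
  [19, 15] is a list -> flat recursively -> [19, 15]
  12 is not a list -> append 12
= [19, 15, 12]


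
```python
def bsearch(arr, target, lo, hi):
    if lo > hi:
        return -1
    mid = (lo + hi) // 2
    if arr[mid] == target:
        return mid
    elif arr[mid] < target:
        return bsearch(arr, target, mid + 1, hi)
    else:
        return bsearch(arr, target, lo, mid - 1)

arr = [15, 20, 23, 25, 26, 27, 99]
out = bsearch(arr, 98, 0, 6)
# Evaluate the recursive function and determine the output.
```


bsearch(arr, 98, 0, 6)
lo=0, hi=6, mid=3, arr[mid]=25
25 < 98, search right half
lo=4, hi=6, mid=5, arr[mid]=27
27 < 98, search right half
lo=6, hi=6, mid=6, arr[mid]=99
99 > 98, search left half
lo > hi, target not found, return -1
= -1


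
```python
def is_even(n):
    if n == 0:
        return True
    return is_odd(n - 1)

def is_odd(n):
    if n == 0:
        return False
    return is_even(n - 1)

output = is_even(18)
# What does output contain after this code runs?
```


is_even(18)
= is_odd(17)
= is_even(16)
= is_odd(15)
= is_even(14)
= is_odd(13)
= is_even(12)
= is_odd(11)
= is_even(10)
= is_odd(9)
= is_even(8)
= is_odd(7)
= is_even(6)
= is_odd(5)
= is_even(4)
= is_odd(3)
= is_even(2)
= is_odd(1)
= is_even(0)
n == 0: return True
= True


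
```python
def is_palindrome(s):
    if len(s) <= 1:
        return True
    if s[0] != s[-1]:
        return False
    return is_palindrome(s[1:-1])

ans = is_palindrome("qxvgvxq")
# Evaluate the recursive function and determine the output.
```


is_palindrome("qxvgvxq")
"qxvgvxq": s[0]='q' == s[-1]='q' -> is_palindrome("xvgvx")
"xvgvx": s[0]='x' == s[-1]='x' -> is_palindrome("vgv")
"vgv": s[0]='v' == s[-1]='v' -> is_palindrome("g")
"g": len <= 1 -> True
= True


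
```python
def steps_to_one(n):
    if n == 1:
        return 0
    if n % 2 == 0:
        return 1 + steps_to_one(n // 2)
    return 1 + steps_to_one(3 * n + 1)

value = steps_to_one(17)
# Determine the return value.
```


steps_to_one(17)
17 is odd -> 3*17+1 = 52 -> steps_to_one(52)
52 is even -> steps_to_one(26)
26 is even -> steps_to_one(13)
13 is odd -> 3*13+1 = 40 -> steps_to_one(40)
40 is even -> steps_to_one(20)
20 is even -> steps_to_one(10)
10 is even -> steps_to_one(5)
5 is odd -> 3*5+1 = 16 -> steps_to_one(16)
16 is even -> steps_to_one(8)
8 is even -> steps_to_one(4)
4 is even -> steps_to_one(2)
2 is even -> steps_to_one(1)
Reached 1 after 12 steps
= 12


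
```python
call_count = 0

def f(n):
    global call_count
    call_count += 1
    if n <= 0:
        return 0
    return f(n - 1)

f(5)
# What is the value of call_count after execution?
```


f(5) calls f(4) calls ... calls f(0)
Total calls: 5 + 1 (for base case) = 6


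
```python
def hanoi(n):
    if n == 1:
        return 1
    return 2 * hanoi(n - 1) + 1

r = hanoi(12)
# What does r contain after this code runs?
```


hanoi(12)
= 2 * hanoi(11) + 1
= 2 * (2 * hanoi(10) + 1) + 1
= 2 * (2 * (2 * hanoi(9) + 1) + 1) + 1
= 2 * (2 * (2 * (2 * hanoi(8) + 1) + 1) + 1) + 1
= 2 * (2 * (2 * (2 * (2 * hanoi(7) + 1) + 1) + 1) + 1) + 1
= 2 * (2 * (2 * (2 * (2 * (2 * hanoi(6) + 1) + 1) + 1) + 1) + 1) + 1
= 2 * (2 * (2 * (2 * (2 * (2 * (2 * hanoi(5) + 1) + 1) + 1) + 1) + 1) + 1) + 1
= 2 * (2 * (2 * (2 * (2 * (2 * (2 * (2 * hanoi(4) + 1) + 1) + 1) + 1) + 1) + 1) + 1) + 1
= 2 * (2 * (2 * (2 * (2 * (2 * (2 * (2 * (2 * hanoi(3) + 1) + 1) + 1) + 1) + 1) + 1) + 1) + 1) + 1
= 2 * (2 * (2 * (2 * (2 * (2 * (2 * (2 * (2 * (2 * hanoi(2) + 1) + 1) + 1) + 1) + 1) + 1) + 1) + 1) + 1) + 1
= 2 * (2 * (2 * (2 * (2 * (2 * (2 * (2 * (2 * (2 * (2 * hanoi(1) + 1) + 1) + 1) + 1) + 1) + 1) + 1) + 1) + 1) + 1) + 1
Now compute bottom-up:
hanoi(1) = 1
hanoi(2) = 2 * 1 + 1 = 3
hanoi(3) = 2 * 3 + 1 = 7
hanoi(4) = 2 * 7 + 1 = 15
hanoi(5) = 2 * 15 + 1 = 31
hanoi(6) = 2 * 31 + 1 = 63
hanoi(7) = 2 * 63 + 1 = 127
hanoi(8) = 2 * 127 + 1 = 255
hanoi(9) = 2 * 255 + 1 = 511
hanoi(10) = 2 * 511 + 1 = 1023
hanoi(11) = 2 * 1023 + 1 = 2047
hanoi(12) = 2 * 2047 + 1 = 4095
= 4095


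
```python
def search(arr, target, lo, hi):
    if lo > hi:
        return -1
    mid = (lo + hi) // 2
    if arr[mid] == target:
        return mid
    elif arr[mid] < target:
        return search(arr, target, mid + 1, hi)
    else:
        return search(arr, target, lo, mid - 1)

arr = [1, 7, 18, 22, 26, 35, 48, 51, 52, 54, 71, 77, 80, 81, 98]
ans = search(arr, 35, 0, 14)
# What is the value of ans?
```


search(arr, 35, 0, 14)
lo=0, hi=14, mid=7, arr[mid]=51
51 > 35, search left half
lo=0, hi=6, mid=3, arr[mid]=22
22 < 35, search right half
lo=4, hi=6, mid=5, arr[mid]=35
arr[5] == 35, found at index 5
= 5


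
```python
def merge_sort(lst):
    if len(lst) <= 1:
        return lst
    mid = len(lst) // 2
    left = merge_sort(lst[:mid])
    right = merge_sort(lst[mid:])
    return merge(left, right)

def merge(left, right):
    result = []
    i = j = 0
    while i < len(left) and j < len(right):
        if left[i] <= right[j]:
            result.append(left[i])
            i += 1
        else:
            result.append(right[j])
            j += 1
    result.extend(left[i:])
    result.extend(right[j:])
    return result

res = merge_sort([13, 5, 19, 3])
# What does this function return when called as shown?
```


merge_sort([13, 5, 19, 3])
Split into [13, 5] and [19, 3]
Left sorted: [5, 13]
Right sorted: [3, 19]
Merge [5, 13] and [3, 19]
= [3, 5, 13, 19]


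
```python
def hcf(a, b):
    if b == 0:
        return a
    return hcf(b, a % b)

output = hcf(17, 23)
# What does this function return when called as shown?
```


hcf(17, 23)
= hcf(23, 17 % 23) = hcf(23, 17)
= hcf(17, 23 % 17) = hcf(17, 6)
= hcf(6, 17 % 6) = hcf(6, 5)
= hcf(5, 6 % 5) = hcf(5, 1)
= hcf(1, 5 % 1) = hcf(1, 0)
b == 0, return a = 1


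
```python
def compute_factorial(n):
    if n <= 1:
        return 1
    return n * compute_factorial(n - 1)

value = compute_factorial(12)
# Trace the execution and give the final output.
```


compute_factorial(12)
= 12 * compute_factorial(11)
= 12 * 11 * compute_factorial(10)
= 12 * 11 * 10 * compute_factorial(9)
= 12 * 11 * 10 * 9 * compute_factorial(8)
= 12 * 11 * 10 * 9 * 8 * compute_factorial(7)
= 12 * 11 * 10 * 9 * 8 * 7 * compute_factorial(6)
= 12 * 11 * 10 * 9 * 8 * 7 * 6 * compute_factorial(5)
= 12 * 11 * 10 * 9 * 8 * 7 * 6 * 5 * compute_factorial(4)
= 12 * 11 * 10 * 9 * 8 * 7 * 6 * 5 * 4 * compute_factorial(3)
= 12 * 11 * 10 * 9 * 8 * 7 * 6 * 5 * 4 * 3 * compute_factorial(2)
= 12 * 11 * 10 * 9 * 8 * 7 * 6 * 5 * 4 * 3 * 2 * compute_factorial(1)
= 12 * 11 * 10 * 9 * 8 * 7 * 6 * 5 * 4 * 3 * 2 * 1
= 479001600


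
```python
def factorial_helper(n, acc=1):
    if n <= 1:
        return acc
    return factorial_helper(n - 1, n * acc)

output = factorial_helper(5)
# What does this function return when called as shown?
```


factorial_helper(5, 1)
= factorial_helper(4, 5 * 1) = factorial_helper(4, 5)
= factorial_helper(3, 4 * 5) = factorial_helper(3, 20)
= factorial_helper(2, 3 * 20) = factorial_helper(2, 60)
= factorial_helper(1, 2 * 60) = factorial_helper(1, 120)
n <= 1, return acc = 120


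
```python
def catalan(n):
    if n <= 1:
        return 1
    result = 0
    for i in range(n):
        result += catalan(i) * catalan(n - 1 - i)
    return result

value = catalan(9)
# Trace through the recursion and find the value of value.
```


catalan(9)
= sum of catalan(i) * catalan(9-1-i) for i in 0..8
First compute sub-values bottom-up:
  catalan(0) = 1, catalan(1) = 1
  catalan(2) = 1*1 + 1*1 = 2
  catalan(3) = 1*2 + 1*1 + 2*1 = 5
  catalan(4) = 1*5 + 1*2 + 2*1 + 5*1 = 14
  catalan(5) = 1*14 + 1*5 + 2*2 + 5*1 + 14*1 = 42
  catalan(6) = 1*42 + 1*14 + 2*5 + 5*2 + 14*1 + 42*1 = 132
  catalan(7) = 1*132 + 1*42 + 2*14 + 5*5 + 14*2 + 42*1 + 132*1 = 429
  catalan(8) = 1*429 + 1*132 + 2*42 + 5*14 + 14*5 + 42*2 + 132*1 + 429*1 = 1430
Now catalan(9):
  catalan(0)*catalan(8) = 1*1430 = 1430
  catalan(1)*catalan(7) = 1*429 = 429
  catalan(2)*catalan(6) = 2*132 = 264
  catalan(3)*catalan(5) = 5*42 = 210
  catalan(4)*catalan(4) = 14*14 = 196
  catalan(5)*catalan(3) = 42*5 = 210
  catalan(6)*catalan(2) = 132*2 = 264
  catalan(7)*catalan(1) = 429*1 = 429
  catalan(8)*catalan(0) = 1430*1 = 1430
= 1430 + 429 + 264 + 210 + 196 + 210 + 264 + 429 + 1430
= 4862


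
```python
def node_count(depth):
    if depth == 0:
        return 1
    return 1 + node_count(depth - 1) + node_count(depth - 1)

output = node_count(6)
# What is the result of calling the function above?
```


node_count(6)
= 1 + node_count(5) + node_count(5)
= 1 + 2 * node_count(5)
node_count(k) = 2^(k+1) - 1
node_count(0) = 1
node_count(1) = 3
node_count(2) = 7
node_count(3) = 15
node_count(4) = 31
node_count(6) = 2^7 - 1 = 127


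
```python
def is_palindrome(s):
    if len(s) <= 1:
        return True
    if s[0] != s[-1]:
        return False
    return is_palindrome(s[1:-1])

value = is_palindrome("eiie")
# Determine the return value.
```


is_palindrome("eiie")
"eiie": s[0]='e' == s[-1]='e' -> is_palindrome("ii")
"ii": s[0]='i' == s[-1]='i' -> is_palindrome("")
"": len <= 1 -> True
= True


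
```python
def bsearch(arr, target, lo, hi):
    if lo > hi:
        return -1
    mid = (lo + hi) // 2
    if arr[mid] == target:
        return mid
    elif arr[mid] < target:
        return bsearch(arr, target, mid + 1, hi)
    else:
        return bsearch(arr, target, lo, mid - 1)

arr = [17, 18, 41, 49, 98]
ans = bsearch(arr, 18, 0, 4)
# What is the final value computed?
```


bsearch(arr, 18, 0, 4)
lo=0, hi=4, mid=2, arr[mid]=41
41 > 18, search left half
lo=0, hi=1, mid=0, arr[mid]=17
17 < 18, search right half
lo=1, hi=1, mid=1, arr[mid]=18
arr[1] == 18, found at index 1
= 1


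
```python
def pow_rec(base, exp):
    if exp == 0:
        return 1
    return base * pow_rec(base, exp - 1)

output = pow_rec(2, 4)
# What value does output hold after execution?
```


pow_rec(2, 4)
= 2 * pow_rec(2, 3)
= 2 * 2 * pow_rec(2, 2)
= 2 * 2 * 2 * pow_rec(2, 1)
= 2 * 2 * 2 * 2 * pow_rec(2, 0)
= 2 * 2 * 2 * 2 * 1
= 16


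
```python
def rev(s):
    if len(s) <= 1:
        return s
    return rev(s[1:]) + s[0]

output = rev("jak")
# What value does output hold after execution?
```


rev("jak")
= rev("ak") + "j"
= rev("k") + "a" + "j"
= "k" + "a" + "j"
= "kaj"


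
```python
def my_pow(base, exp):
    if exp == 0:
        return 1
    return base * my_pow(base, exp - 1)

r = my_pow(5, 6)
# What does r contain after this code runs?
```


my_pow(5, 6)
= 5 * my_pow(5, 5)
= 5 * 5 * my_pow(5, 4)
= 5 * 5 * 5 * my_pow(5, 3)
= 5 * 5 * 5 * 5 * my_pow(5, 2)
= 5 * 5 * 5 * 5 * 5 * my_pow(5, 1)
= 5 * 5 * 5 * 5 * 5 * 5 * my_pow(5, 0)
= 5 * 5 * 5 * 5 * 5 * 5 * 1
= 15625


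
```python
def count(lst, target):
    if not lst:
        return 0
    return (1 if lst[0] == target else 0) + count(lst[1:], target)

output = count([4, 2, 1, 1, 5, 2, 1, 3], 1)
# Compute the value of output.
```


count([4, 2, 1, 1, 5, 2, 1, 3], 1)
lst[0]=4 != 1: 0 + count([2, 1, 1, 5, 2, 1, 3], 1)
lst[0]=2 != 1: 0 + count([1, 1, 5, 2, 1, 3], 1)
lst[0]=1 == 1: 1 + count([1, 5, 2, 1, 3], 1)
lst[0]=1 == 1: 1 + count([5, 2, 1, 3], 1)
lst[0]=5 != 1: 0 + count([2, 1, 3], 1)
lst[0]=2 != 1: 0 + count([1, 3], 1)
lst[0]=1 == 1: 1 + count([3], 1)
lst[0]=3 != 1: 0 + count([], 1)
= 3


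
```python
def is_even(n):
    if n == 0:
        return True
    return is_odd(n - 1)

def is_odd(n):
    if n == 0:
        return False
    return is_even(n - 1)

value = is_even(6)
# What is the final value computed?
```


is_even(6)
= is_odd(5)
= is_even(4)
= is_odd(3)
= is_even(2)
= is_odd(1)
= is_even(0)
n == 0: return True
= True


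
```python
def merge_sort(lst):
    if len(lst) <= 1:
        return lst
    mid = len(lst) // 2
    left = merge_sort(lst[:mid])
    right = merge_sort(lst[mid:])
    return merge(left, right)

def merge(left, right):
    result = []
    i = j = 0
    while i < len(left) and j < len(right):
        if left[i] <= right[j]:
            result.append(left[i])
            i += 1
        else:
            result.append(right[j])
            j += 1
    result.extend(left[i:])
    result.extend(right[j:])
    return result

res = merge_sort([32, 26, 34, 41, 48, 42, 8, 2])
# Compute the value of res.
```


merge_sort([32, 26, 34, 41, 48, 42, 8, 2])
Split into [32, 26, 34, 41] and [48, 42, 8, 2]
Left sorted: [26, 32, 34, 41]
Right sorted: [2, 8, 42, 48]
Merge [26, 32, 34, 41] and [2, 8, 42, 48]
= [2, 8, 26, 32, 34, 41, 42, 48]


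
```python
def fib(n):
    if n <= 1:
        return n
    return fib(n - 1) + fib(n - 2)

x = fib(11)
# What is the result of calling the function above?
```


fib(11)
= fib(10) + fib(9)
= (fib(9) + fib(8)) + fib(9)
Computing bottom-up: fib(0)=0, fib(1)=1, fib(2)=1, fib(3)=2, fib(4)=3, fib(5)=5, fib(6)=8, fib(7)=13, fib(8)=21, fib(9)=34, fib(10)=55, fib(11)=89
= 89


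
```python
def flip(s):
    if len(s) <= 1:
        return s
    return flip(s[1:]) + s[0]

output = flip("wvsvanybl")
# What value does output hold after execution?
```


flip("wvsvanybl")
= flip("vsvanybl") + "w"
= flip("svanybl") + "v" + "w"
= flip("vanybl") + "s" + "v" + "w"
= flip("anybl") + "v" + "s" + "v" + "w"
= flip("nybl") + "a" + "v" + "s" + "v" + "w"
= flip("ybl") + "n" + "a" + "v" + "s" + "v" + "w"
= flip("bl") + "y" + "n" + "a" + "v" + "s" + "v" + "w"
= flip("l") + "b" + "y" + "n" + "a" + "v" + "s" + "v" + "w"
= "l" + "b" + "y" + "n" + "a" + "v" + "s" + "v" + "w"
= "lbynavsvw"


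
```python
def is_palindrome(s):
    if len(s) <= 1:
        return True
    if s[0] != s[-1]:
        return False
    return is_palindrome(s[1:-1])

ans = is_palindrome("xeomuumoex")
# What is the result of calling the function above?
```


is_palindrome("xeomuumoex")
"xeomuumoex": s[0]='x' == s[-1]='x' -> is_palindrome("eomuumoe")
"eomuumoe": s[0]='e' == s[-1]='e' -> is_palindrome("omuumo")
"omuumo": s[0]='o' == s[-1]='o' -> is_palindrome("muum")
"muum": s[0]='m' == s[-1]='m' -> is_palindrome("uu")
"uu": s[0]='u' == s[-1]='u' -> is_palindrome("")
"": len <= 1 -> True
= True


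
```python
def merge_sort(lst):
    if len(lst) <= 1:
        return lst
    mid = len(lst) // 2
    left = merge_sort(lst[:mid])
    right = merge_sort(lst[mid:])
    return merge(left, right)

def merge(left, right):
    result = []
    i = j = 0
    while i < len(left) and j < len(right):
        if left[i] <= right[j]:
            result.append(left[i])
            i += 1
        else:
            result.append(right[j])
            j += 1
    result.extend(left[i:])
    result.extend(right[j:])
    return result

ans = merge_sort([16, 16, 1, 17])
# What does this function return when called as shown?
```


merge_sort([16, 16, 1, 17])
Split into [16, 16] and [1, 17]
Left sorted: [16, 16]
Right sorted: [1, 17]
Merge [16, 16] and [1, 17]
= [1, 16, 16, 17]


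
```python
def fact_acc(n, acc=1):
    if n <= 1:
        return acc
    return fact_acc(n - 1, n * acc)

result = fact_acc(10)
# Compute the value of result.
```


fact_acc(10, 1)
= fact_acc(9, 10 * 1) = fact_acc(9, 10)
= fact_acc(8, 9 * 10) = fact_acc(8, 90)
= fact_acc(7, 8 * 90) = fact_acc(7, 720)
= fact_acc(6, 7 * 720) = fact_acc(6, 5040)
= fact_acc(5, 6 * 5040) = fact_acc(5, 30240)
= fact_acc(4, 5 * 30240) = fact_acc(4, 151200)
= fact_acc(3, 4 * 151200) = fact_acc(3, 604800)
= fact_acc(2, 3 * 604800) = fact_acc(2, 1814400)
= fact_acc(1, 2 * 1814400) = fact_acc(1, 3628800)
n <= 1, return acc = 3628800


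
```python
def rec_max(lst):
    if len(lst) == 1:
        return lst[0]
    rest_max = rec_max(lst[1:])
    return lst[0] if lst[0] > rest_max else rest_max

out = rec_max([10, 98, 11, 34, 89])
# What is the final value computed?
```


rec_max([10, 98, 11, 34, 89])
= compare 10 with rec_max([98, 11, 34, 89])
= compare 98 with rec_max([11, 34, 89])
= compare 11 with rec_max([34, 89])
= compare 34 with rec_max([89])
Base: rec_max([89]) = 89
compare 34 with 89: max = 89
compare 11 with 89: max = 89
compare 98 with 89: max = 98
compare 10 with 98: max = 98
= 98
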